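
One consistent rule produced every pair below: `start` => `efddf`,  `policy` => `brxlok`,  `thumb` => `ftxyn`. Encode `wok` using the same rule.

irw

Two shifts are in play — +3 for a/e/i/o/u, +12 for every other letter.
On wok: w(cons)+12=i, o(vowel)+3=r, k(cons)+12=w.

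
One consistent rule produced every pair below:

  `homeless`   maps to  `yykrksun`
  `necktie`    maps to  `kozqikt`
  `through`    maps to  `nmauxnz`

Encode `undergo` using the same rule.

umxkjta

The output letters match the input read backwards, each shifted +6: homeless reversed is sselemoh. The word is reversed, then every letter is shifted forward by 6.
For undergo: reverse → ogrednu; then shift: o+6=u, g+6=m, r+6=x, e+6=k, d+6=j, n+6=t, u+6=a.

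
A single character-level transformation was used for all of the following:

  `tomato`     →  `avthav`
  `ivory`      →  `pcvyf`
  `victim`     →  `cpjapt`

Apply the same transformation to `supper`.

zbwwly

Compare letters: t→a is +7, o→v is +7, m→t is +7 — a constant shift. Every letter moves 7 places later in the alphabet, wrapping around z→a.
Applying it to supper: s+7=z, u+7=b, p+7=w, p+7=w, e+7=l, r+7=y.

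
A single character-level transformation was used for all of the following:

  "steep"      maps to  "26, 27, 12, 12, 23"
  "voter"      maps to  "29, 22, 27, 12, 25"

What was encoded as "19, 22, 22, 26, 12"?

s is letter #19 and maps to 26: an offset of 7. The number is (letter's place in the alphabet, a=1) + 7.
Decoding 19, 22, 22, 26, 12: 19→(19−7)÷1=12=l, 22→(22−7)÷1=15=o, 22→(22−7)÷1=15=o, 26→(26−7)÷1=19=s, 12→(12−7)÷1=5=e.

loose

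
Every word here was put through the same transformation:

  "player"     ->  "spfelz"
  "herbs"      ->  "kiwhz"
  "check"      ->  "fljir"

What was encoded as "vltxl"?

In player: p→s is +3, l→p is +4, a→f is +5, y→e is +6 — the shift increases by 1 each position. The shift increases by 1 at each position, starting from +3: 3, 4, 5, ….
Undoing it on vltxl: v−3=s, l−4=h, t−5=o, x−6=r, l−7=e.

shore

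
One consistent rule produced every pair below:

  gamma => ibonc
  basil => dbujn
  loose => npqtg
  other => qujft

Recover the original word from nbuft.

Shifts by position in gamma: pos 0: g→i (+2), pos 1: a→b (+1), pos 2: m→o (+2), pos 3: m→n (+1) — repeating every 2. A repeating key of period 2 is used — shifts +2, +1 over and over.
Reversing it on nbuft: n−2=l, b−1=a, u−2=s, f−1=e, t−2=r.

laser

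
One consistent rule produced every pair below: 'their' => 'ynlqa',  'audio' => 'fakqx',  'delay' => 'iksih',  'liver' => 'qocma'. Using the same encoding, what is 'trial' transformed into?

The shift increases by 1 at each position, starting from +5: 5, 6, 7, ….
Applying it to trial: t+5=y, r+6=x, i+7=p, a+8=i, l+9=u.

yxpiu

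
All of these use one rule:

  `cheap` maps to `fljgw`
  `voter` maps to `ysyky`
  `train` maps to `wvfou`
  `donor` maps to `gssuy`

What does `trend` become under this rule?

wvjtk

In cheap: c→f is +3, h→l is +4, e→j is +5, a→g is +6 — the shift increases by 1 each position. Letter i (0-indexed) is shifted by i+3, so successive shifts are 3, 4, 5, ….
For trend: t+3=w, r+4=v, e+5=j, n+6=t, d+7=k.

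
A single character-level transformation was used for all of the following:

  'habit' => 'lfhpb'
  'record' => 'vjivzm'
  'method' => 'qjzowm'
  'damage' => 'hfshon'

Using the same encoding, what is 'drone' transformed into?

The shift increases by 1 at each position, starting from +4: 4, 5, 6, ….
Applying it to drone: d+4=h, r+5=w, o+6=u, n+7=u, e+8=m.

hwuum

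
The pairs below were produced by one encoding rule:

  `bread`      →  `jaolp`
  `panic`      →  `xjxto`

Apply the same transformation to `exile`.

mgswq

In bread: b→j is +8, r→a is +9, e→o is +10, a→l is +11 — the shift increases by 1 each position. Each letter shifts forward by (position + 8), i.e. 8, 9, 10, … — the shift grows by one for each successive letter.
On exile: e+8=m, x+9=g, i+10=s, l+11=w, e+12=q.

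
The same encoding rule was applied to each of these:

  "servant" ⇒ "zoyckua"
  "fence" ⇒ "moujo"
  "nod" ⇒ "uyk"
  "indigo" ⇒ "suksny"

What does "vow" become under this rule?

cyd

The shift depends on letter class: consonant s→z is +7, but vowel e→o is +10. Two shifts are in play — +10 for a/e/i/o/u, +7 for every other letter.
Applying it to vow: v(cons)+7=c, o(vowel)+10=y, w(cons)+7=d.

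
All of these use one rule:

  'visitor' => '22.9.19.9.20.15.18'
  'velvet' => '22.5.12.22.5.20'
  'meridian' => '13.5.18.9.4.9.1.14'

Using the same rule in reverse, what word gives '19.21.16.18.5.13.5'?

v is letter #22 and maps to 22: an offset of 0. Each letter is replaced by its alphabet position (a=1, b=2, …, z=26).
Reversing it on 19.21.16.18.5.13.5: 19=s, 21=u, 16=p, 18=r, 5=e, 13=m, 5=e.

supreme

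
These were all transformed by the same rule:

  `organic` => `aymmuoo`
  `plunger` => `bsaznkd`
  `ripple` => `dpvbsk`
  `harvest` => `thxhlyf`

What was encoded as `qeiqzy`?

excess

Shifts by position in organic: pos 0: o→a (+12), pos 1: r→y (+7), pos 2: g→m (+6), pos 3: a→m (+12), pos 4: n→u (+7), pos 5: i→o (+6) — repeating every 3. It's a Vigenère-style cipher with numeric key [12,7,6]: position i shifts by key[i mod 3].
Undoing it on qeiqzy: q−12=e, e−7=x, i−6=c, q−12=e, z−7=s, y−6=s.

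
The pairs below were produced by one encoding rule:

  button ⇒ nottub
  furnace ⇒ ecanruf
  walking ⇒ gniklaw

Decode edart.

trade

The word is simply reversed.
Reversing it on edart: then reverse → trade.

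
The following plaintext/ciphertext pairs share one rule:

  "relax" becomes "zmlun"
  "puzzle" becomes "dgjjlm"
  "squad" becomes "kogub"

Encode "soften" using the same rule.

ksxvmh

r(17)→z(25) and e(4)→m(12) fit y≡11x+20 (mod 26); the inverse of 11 mod 26 is 19. Each letter's alphabet position (a=0..z=25) is mapped through 11·x+20 mod 26 — an affine cipher.
For soften: s(18)→11·18+20≡10=k; o(14)→11·14+20≡18=s; f(5)→11·5+20≡23=x; t(19)→11·19+20≡21=v; e(4)→11·4+20≡12=m; n(13)→11·13+20≡7=h (all mod 26).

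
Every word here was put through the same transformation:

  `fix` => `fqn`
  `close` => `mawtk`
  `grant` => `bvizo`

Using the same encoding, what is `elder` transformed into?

zmltm

The output letters match the input read backwards, each shifted +8: fix reversed is xif. Read the word backwards and shift each letter +8.
For elder: reverse → redle; then shift: r+8=z, e+8=m, d+8=l, l+8=t, e+8=m.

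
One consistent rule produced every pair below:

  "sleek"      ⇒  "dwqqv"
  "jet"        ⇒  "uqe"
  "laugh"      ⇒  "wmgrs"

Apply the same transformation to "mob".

The shift depends on letter class: consonant s→d is +11, but vowel e→q is +12. Two shifts are in play — +12 for a/e/i/o/u, +11 for every other letter.
On mob: m(cons)+11=x, o(vowel)+12=a, b(cons)+11=m.

xam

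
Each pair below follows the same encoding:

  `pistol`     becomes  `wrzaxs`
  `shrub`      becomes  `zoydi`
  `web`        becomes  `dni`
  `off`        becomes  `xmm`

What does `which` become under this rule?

dorjo

The shift depends on letter class: consonant p→w is +7, but vowel i→r is +9. The rule splits by letter class: vowels +9, consonants +7.
For which: w(cons)+7=d, h(cons)+7=o, i(vowel)+9=r, c(cons)+7=j, h(cons)+7=o.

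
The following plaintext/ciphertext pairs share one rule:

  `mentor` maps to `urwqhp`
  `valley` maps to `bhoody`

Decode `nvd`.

ask

Read the word backwards and shift each letter +3.
Reversing it on nvd: shift back: n−3=k, v−3=s, d−3=a → ksa; then reverse → ask.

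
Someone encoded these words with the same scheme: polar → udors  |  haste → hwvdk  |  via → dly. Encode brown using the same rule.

The output letters match the input read backwards, each shifted +3: polar reversed is ralop. The word is reversed, then every letter is shifted forward by 3.
For brown: reverse → nworb; then shift: n+3=q, w+3=z, o+3=r, r+3=u, b+3=e.

qzrue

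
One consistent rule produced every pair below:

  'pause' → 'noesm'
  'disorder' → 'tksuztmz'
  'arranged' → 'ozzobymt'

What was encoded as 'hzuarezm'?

This is an affine cipher: with a=0,…,z=25, each position x becomes (19x+14) mod 26.
Decoding hzuarezm: h(7)→11·(7−14)≡1=b; z(25)→11·(25−14)≡17=r; u(20)→11·(20−14)≡14=o; a(0)→11·(0−14)≡2=c; r(17)→11·(17−14)≡7=h; e(4)→11·(4−14)≡20=u; z(25)→11·(25−14)≡17=r; m(12)→11·(12−14)≡4=e (all mod 26).

brochure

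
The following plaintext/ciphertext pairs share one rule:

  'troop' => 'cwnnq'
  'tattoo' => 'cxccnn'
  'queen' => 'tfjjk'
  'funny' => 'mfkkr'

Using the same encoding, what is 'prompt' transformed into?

t(19)→c(2) and r(17)→w(22) fit y≡3x+23 (mod 26); the inverse of 3 mod 26 is 9. Treating letters as 0–25, the rule is x ↦ 3x + 23 (mod 26).
Applying it to prompt: p(15)→3·15+23≡16=q; r(17)→3·17+23≡22=w; o(14)→3·14+23≡13=n; m(12)→3·12+23≡7=h; p(15)→3·15+23≡16=q; t(19)→3·19+23≡2=c (all mod 26).

qwnhqc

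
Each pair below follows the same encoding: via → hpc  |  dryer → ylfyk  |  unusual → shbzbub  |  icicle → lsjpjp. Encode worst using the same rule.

The output letters match the input read backwards, each shifted +7: via reversed is aiv. Two steps: reverse the string, then apply a Caesar shift of +7.
Applying it to worst: reverse → tsrow; then shift: t+7=a, s+7=z, r+7=y, o+7=v, w+7=d.

azyvd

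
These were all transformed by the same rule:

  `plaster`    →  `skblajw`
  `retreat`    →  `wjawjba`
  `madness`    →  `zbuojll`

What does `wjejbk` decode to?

reveal

p(15)→s(18) and l(11)→k(10) fit y≡15x+1 (mod 26); the inverse of 15 mod 26 is 7. This is an affine cipher: with a=0,…,z=25, each position x becomes (15x+1) mod 26.
Decoding wjejbk: w(22)→7·(22−1)≡17=r; j(9)→7·(9−1)≡4=e; e(4)→7·(4−1)≡21=v; j(9)→7·(9−1)≡4=e; b(1)→7·(1−1)≡0=a; k(10)→7·(10−1)≡11=l (all mod 26).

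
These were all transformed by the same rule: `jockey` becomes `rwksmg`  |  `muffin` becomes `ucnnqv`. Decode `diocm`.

vague

This is a Caesar cipher with shift 8.
Undoing it on diocm: d−8=v, i−8=a, o−8=g, c−8=u, m−8=e.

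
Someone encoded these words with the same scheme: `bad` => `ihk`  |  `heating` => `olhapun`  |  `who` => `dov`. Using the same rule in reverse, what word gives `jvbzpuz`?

cousins

Compare letters: b→i is +7, a→h is +7, d→k is +7 — a constant shift. This is a Caesar cipher with shift 7.
Reversing it on jvbzpuz: j−7=c, v−7=o, b−7=u, z−7=s, p−7=i, u−7=n, z−7=s.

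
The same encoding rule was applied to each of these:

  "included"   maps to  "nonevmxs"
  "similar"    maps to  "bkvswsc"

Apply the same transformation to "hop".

The output letters match the input read backwards, each shifted +10: included reversed is dedulcni. Read the word backwards and shift each letter +10.
Applying it to hop: reverse → poh; then shift: p+10=z, o+10=y, h+10=r.

zyr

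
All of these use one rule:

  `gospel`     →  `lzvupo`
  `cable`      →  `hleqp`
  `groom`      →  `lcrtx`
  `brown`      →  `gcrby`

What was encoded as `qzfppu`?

locker

Shifts by position in gospel: pos 0: g→l (+5), pos 1: o→z (+11), pos 2: s→v (+3), pos 3: p→u (+5), pos 4: e→p (+11), pos 5: l→o (+3) — repeating every 3. It's a Vigenère-style cipher with numeric key [5,11,3]: position i shifts by key[i mod 3].
Undoing it on qzfppu: q−5=l, z−11=o, f−3=c, p−5=k, p−11=e, u−3=r.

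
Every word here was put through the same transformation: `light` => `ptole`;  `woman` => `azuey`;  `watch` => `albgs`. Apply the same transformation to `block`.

fwwgv

Shifts by position in light: pos 0: l→p (+4), pos 1: i→t (+11), pos 2: g→o (+8), pos 3: h→l (+4), pos 4: t→e (+11) — repeating every 3. The shifts repeat in a cycle of length 3: positions 0,1,… shift by +4, +11, +8, then the pattern repeats.
On block: b+4=f, l+11=w, o+8=w, c+4=g, k+11=v.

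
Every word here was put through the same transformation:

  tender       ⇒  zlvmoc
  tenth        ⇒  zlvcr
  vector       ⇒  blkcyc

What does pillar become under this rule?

vptukc

In tender: t→z is +6, e→l is +7, n→v is +8, d→m is +9 — the shift increases by 1 each position. The shift increases by 1 at each position, starting from +6: 6, 7, 8, ….
On pillar: p+6=v, i+7=p, l+8=t, l+9=u, a+10=k, r+11=c.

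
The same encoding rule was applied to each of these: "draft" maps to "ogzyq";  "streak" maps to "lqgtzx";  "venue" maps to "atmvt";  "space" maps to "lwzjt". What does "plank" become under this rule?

wczmx

Treating letters as 0–25, the rule is x ↦ 5x + 25 (mod 26).
Applying it to plank: p(15)→5·15+25≡22=w; l(11)→5·11+25≡2=c; a(0)→5·0+25≡25=z; n(13)→5·13+25≡12=m; k(10)→5·10+25≡23=x (all mod 26).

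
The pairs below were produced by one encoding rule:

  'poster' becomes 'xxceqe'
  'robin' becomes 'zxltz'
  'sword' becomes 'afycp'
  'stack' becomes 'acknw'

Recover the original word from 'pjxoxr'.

handle

In poster: p→x is +8, o→x is +9, s→c is +10, t→e is +11 — the shift increases by 1 each position. Each letter shifts forward by (position + 8), i.e. 8, 9, 10, … — the shift grows by one for each successive letter.
Decoding pjxoxr: p−8=h, j−9=a, x−10=n, o−11=d, x−12=l, r−13=e.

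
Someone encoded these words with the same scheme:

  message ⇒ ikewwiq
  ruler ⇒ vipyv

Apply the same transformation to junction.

The output letters match the input read backwards, each shifted +4: message reversed is egassem. Read the word backwards and shift each letter +4.
Applying it to junction: reverse → noitcnuj; then shift: n+4=r, o+4=s, i+4=m, t+4=x, c+4=g, n+4=r, u+4=y, j+4=n.

rsmxgryn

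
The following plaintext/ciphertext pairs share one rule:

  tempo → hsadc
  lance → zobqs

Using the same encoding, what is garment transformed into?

Compare letters: t→h is +14, e→s is +14, m→a is +14 — a constant shift. It's a constant shift of +14 (ROT14).
Applying it to garment: g+14=u, a+14=o, r+14=f, m+14=a, e+14=s, n+14=b, t+14=h.

uofasbh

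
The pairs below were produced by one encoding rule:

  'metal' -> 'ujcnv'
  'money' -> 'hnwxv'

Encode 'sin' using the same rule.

wrb

The output letters match the input read backwards, each shifted +9: metal reversed is latem. The word is reversed, then every letter is shifted forward by 9.
Applying it to sin: reverse → nis; then shift: n+9=w, i+9=r, s+9=b.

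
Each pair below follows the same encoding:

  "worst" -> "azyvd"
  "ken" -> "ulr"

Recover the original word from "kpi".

The output letters match the input read backwards, each shifted +7: worst reversed is tsrow. Two steps: reverse the string, then apply a Caesar shift of +7.
Decoding kpi: shift back: k−7=d, p−7=i, i−7=b → dib; then reverse → bid.

bid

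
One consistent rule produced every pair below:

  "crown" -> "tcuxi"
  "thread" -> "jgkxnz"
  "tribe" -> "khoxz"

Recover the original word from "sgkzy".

Read the word backwards and shift each letter +6.
Reversing it on sgkzy: shift back: s−6=m, g−6=a, k−6=e, z−6=t, y−6=s → maets; then reverse → steam.

steam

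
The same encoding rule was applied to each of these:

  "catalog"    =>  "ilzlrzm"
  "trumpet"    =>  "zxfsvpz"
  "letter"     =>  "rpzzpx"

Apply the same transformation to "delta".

jprzl

The shift depends on letter class: consonant c→i is +6, but vowel a→l is +11. The rule splits by letter class: vowels +11, consonants +6.
Applying it to delta: d(cons)+6=j, e(vowel)+11=p, l(cons)+6=r, t(cons)+6=z, a(vowel)+11=l.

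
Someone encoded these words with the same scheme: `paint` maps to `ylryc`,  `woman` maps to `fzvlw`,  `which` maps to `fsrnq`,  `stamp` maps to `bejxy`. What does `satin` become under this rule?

Shifts by position in paint: pos 0: p→y (+9), pos 1: a→l (+11), pos 2: i→r (+9), pos 3: n→y (+11) — repeating every 2. The shifts repeat in a cycle of length 2: positions 0,1,… shift by +9, +11, then the pattern repeats.
Applying it to satin: s+9=b, a+11=l, t+9=c, i+11=t, n+9=w.

blctw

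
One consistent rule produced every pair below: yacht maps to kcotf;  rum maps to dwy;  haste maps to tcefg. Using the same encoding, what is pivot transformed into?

Two shifts are in play — +2 for a/e/i/o/u, +12 for every other letter.
On pivot: p(cons)+12=b, i(vowel)+2=k, v(cons)+12=h, o(vowel)+2=q, t(cons)+12=f.

bkhqf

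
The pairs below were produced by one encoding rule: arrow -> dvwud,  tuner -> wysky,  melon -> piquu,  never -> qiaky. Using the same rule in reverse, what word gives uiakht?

The shift increases by 1 at each position, starting from +3: 3, 4, 5, ….
Undoing it on uiakht: u−3=r, i−4=e, a−5=v, k−6=e, h−7=a, t−8=l.

reveal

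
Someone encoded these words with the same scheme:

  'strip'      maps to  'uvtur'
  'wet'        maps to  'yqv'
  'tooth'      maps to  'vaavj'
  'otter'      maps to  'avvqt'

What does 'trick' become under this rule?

vtuem

The shift depends on letter class: consonant s→u is +2, but vowel i→u is +12. Vowels shift forward by 12 and consonants shift forward by 2.
Applying it to trick: t(cons)+2=v, r(cons)+2=t, i(vowel)+12=u, c(cons)+2=e, k(cons)+2=m.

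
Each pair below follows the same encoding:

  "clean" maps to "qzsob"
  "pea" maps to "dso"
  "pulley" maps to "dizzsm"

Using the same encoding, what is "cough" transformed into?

Compare letters: c→q is +14, l→z is +14, e→s is +14 — a constant shift. Every letter moves 14 places later in the alphabet, wrapping around z→a.
Applying it to cough: c+14=q, o+14=c, u+14=i, g+14=u, h+14=v.

qciuv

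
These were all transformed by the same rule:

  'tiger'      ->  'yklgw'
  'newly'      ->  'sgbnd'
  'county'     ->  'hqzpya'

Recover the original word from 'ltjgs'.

A repeating key of period 2 is used — shifts +5, +2 over and over.
Reversing it on ltjgs: l−5=g, t−2=r, j−5=e, g−2=e, s−5=n.

green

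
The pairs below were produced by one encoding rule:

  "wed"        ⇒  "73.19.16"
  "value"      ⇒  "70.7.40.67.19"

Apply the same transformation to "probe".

w(#23)→73 and e(#5)→19: differences scale by 3, so n = 3·pos + 4. The formula is n = 3×(alphabet index, a=1) + 4.
On probe: p=16→52, r=18→58, o=15→49, b=2→10, e=5→19.

52.58.49.10.19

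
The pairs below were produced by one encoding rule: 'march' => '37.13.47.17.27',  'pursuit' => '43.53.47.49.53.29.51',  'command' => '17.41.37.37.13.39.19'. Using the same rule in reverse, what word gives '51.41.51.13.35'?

m(#13)→37 and a(#1)→13: differences scale by 2, so n = 2·pos + 11. The formula is n = 2×(alphabet index, a=1) + 11.
Undoing it on 51.41.51.13.35: 51→(51−11)÷2=20=t, 41→(41−11)÷2=15=o, 51→(51−11)÷2=20=t, 13→(13−11)÷2=1=a, 35→(35−11)÷2=12=l.

total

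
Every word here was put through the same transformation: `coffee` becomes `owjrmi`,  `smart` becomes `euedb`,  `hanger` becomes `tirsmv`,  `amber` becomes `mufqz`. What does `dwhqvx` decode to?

rodent

Shifts by position in coffee: pos 0: c→o (+12), pos 1: o→w (+8), pos 2: f→j (+4), pos 3: f→r (+12), pos 4: e→m (+8), pos 5: e→i (+4) — repeating every 3. A repeating key of period 3 is used — shifts +12, +8, +4 over and over.
Reversing it on dwhqvx: d−12=r, w−8=o, h−4=d, q−12=e, v−8=n, x−4=t.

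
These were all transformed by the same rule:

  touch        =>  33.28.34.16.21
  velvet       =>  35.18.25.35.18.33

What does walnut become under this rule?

36.14.25.27.34.33

Each letter is replaced by its alphabet position (a=1..z=26) + 13.
On walnut: w=23→36, a=1→14, l=12→25, n=14→27, u=21→34, t=20→33.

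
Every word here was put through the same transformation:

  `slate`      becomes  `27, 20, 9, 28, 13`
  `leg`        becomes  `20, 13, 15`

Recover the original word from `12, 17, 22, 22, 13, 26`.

dinner

The number is (letter's place in the alphabet, a=1) + 8.
Undoing it on 12, 17, 22, 22, 13, 26: 12→(12−8)÷1=4=d, 17→(17−8)÷1=9=i, 22→(22−8)÷1=14=n, 22→(22−8)÷1=14=n, 13→(13−8)÷1=5=e, 26→(26−8)÷1=18=r.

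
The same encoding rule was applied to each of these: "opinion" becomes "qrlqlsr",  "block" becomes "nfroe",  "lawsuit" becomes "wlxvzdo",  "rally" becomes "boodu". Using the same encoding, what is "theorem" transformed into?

phurhkw

Read the word backwards and shift each letter +3.
On theorem: reverse → meroeht; then shift: m+3=p, e+3=h, r+3=u, o+3=r, e+3=h, h+3=k, t+3=w.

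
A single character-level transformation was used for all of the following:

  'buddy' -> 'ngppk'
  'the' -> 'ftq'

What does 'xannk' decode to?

lobby

Compare letters: b→n is +12, u→g is +12, d→p is +12 — a constant shift. This is a Caesar cipher with shift 12.
Decoding xannk: x−12=l, a−12=o, n−12=b, n−12=b, k−12=y.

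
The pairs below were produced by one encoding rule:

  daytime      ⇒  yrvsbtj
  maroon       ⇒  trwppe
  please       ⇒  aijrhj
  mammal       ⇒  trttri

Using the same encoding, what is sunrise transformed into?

hdewbhj

d(3)→y(24) and a(0)→r(17) fit y≡11x+17 (mod 26); the inverse of 11 mod 26 is 19. This is an affine cipher: with a=0,…,z=25, each position x becomes (11x+17) mod 26.
Applying it to sunrise: s(18)→11·18+17≡7=h; u(20)→11·20+17≡3=d; n(13)→11·13+17≡4=e; r(17)→11·17+17≡22=w; i(8)→11·8+17≡1=b; s(18)→11·18+17≡7=h; e(4)→11·4+17≡9=j (all mod 26).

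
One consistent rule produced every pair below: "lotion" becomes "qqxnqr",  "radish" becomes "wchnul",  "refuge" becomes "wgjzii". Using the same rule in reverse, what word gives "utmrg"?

Shifts by position in lotion: pos 0: l→q (+5), pos 1: o→q (+2), pos 2: t→x (+4), pos 3: i→n (+5), pos 4: o→q (+2), pos 5: n→r (+4) — repeating every 3. It's a Vigenère-style cipher with numeric key [5,2,4]: position i shifts by key[i mod 3].
Decoding utmrg: u−5=p, t−2=r, m−4=i, r−5=m, g−2=e.

prime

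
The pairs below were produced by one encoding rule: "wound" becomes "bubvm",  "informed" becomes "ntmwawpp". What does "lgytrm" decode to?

The shift increases by 1 at each position, starting from +5: 5, 6, 7, ….
Decoding lgytrm: l−5=g, g−6=a, y−7=r, t−8=l, r−9=i, m−10=c.

garlic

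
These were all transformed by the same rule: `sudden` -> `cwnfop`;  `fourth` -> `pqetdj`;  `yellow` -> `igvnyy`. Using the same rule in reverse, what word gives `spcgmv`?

insect

Shifts by position in sudden: pos 0: s→c (+10), pos 1: u→w (+2), pos 2: d→n (+10), pos 3: d→f (+2) — repeating every 2. It's a Vigenère-style cipher with numeric key [10,2]: position i shifts by key[i mod 2].
Reversing it on spcgmv: s−10=i, p−2=n, c−10=s, g−2=e, m−10=c, v−2=t.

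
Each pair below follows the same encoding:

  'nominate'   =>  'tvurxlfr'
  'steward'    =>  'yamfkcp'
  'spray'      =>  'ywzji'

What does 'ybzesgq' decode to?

In nominate: n→t is +6, o→v is +7, m→u is +8, i→r is +9 — the shift increases by 1 each position. Each letter shifts forward by (position + 6), i.e. 6, 7, 8, … — the shift grows by one for each successive letter.
Undoing it on ybzesgq: y−6=s, b−7=u, z−8=r, e−9=v, s−10=i, g−11=v, q−12=e.

survive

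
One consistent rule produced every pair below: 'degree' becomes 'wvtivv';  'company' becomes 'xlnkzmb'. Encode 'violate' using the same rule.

erlozgv

Letters are reflected about the middle of the alphabet (position → 25−position): Atbash.
For violate: v↔e, i↔r, o↔l, l↔o, a↔z, t↔g, e↔v.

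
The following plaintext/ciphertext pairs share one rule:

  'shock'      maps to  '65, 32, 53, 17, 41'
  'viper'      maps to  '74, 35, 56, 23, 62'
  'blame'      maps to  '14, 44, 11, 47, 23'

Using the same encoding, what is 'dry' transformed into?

s(#19)→65 and h(#8)→32: differences scale by 3, so n = 3·pos + 8. With a=1..z=26, the number is 3·pos + 8.
Applying it to dry: d=4→20, r=18→62, y=25→83.

20, 62, 83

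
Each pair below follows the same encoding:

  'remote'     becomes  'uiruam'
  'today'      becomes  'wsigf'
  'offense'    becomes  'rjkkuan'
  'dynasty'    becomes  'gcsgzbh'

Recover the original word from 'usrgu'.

roman

In remote: r→u is +3, e→i is +4, m→r is +5, o→u is +6 — the shift increases by 1 each position. Each letter shifts forward by (position + 3), i.e. 3, 4, 5, … — the shift grows by one for each successive letter.
Reversing it on usrgu: u−3=r, s−4=o, r−5=m, g−6=a, u−7=n.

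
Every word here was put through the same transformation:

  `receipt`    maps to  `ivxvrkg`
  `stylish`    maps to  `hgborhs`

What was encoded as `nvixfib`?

This is the alphabet-reversal cipher (Atbash): a becomes z, b becomes y, etc.
Reversing it on nvixfib: n↔m, v↔e, i↔r, x↔c, f↔u, i↔r, b↔y.

mercury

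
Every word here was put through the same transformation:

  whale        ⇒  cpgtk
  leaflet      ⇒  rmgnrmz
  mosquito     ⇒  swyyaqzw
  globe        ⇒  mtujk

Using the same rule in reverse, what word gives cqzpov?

within

It's a Vigenère-style cipher with numeric key [6,8]: position i shifts by key[i mod 2].
Undoing it on cqzpov: c−6=w, q−8=i, z−6=t, p−8=h, o−6=i, v−8=n.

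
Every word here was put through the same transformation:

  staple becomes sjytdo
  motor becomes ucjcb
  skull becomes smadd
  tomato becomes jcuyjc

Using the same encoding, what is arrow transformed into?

Treating letters as 0–25, the rule is x ↦ 17x + 24 (mod 26).
On arrow: a(0)→17·0+24≡24=y; r(17)→17·17+24≡1=b; r(17)→17·17+24≡1=b; o(14)→17·14+24≡2=c; w(22)→17·22+24≡8=i (all mod 26).

ybbci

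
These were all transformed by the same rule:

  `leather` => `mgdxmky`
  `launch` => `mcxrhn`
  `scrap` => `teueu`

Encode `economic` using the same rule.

In leather: l→m is +1, e→g is +2, a→d is +3, t→x is +4 — the shift increases by 1 each position. The shift increases by 1 at each position, starting from +1: 1, 2, 3, ….
Applying it to economic: e+1=f, c+2=e, o+3=r, n+4=r, o+5=t, m+6=s, i+7=p, c+8=k.

ferrtspk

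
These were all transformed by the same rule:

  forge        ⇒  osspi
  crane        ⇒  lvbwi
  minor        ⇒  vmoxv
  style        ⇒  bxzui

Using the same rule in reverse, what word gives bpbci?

slate

The shifts repeat in a cycle of length 3: positions 0,1,… shift by +9, +4, +1, then the pattern repeats.
Undoing it on bpbci: b−9=s, p−4=l, b−1=a, c−9=t, i−4=e.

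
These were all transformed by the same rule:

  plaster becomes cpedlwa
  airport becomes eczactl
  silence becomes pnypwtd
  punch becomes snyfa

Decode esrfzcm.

Read the word backwards and shift each letter +11.
Decoding esrfzcm: shift back: e−11=t, s−11=h, r−11=g, f−11=u, z−11=o, c−11=r, m−11=b → thguorb; then reverse → brought.

brought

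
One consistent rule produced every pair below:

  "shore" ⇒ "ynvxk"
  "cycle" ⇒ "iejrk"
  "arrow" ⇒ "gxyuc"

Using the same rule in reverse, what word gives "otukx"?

Shifts by position in shore: pos 0: s→y (+6), pos 1: h→n (+6), pos 2: o→v (+7), pos 3: r→x (+6), pos 4: e→k (+6) — repeating every 3. It's a Vigenère-style cipher with numeric key [6,6,7]: position i shifts by key[i mod 3].
Reversing it on otukx: o−6=i, t−6=n, u−7=n, k−6=e, x−6=r.

inner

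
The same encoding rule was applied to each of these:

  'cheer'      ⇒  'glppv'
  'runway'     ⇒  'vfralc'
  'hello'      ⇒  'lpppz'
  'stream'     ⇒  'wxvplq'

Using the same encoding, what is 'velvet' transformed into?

The shift depends on letter class: consonant c→g is +4, but vowel e→p is +11. The rule splits by letter class: vowels +11, consonants +4.
For velvet: v(cons)+4=z, e(vowel)+11=p, l(cons)+4=p, v(cons)+4=z, e(vowel)+11=p, t(cons)+4=x.

zppzpx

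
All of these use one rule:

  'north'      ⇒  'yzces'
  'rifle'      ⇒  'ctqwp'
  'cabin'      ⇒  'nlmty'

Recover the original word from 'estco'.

Compare letters: n→y is +11, o→z is +11, r→c is +11 — a constant shift. This is a Caesar cipher with shift 11.
Reversing it on estco: e−11=t, s−11=h, t−11=i, c−11=r, o−11=d.

third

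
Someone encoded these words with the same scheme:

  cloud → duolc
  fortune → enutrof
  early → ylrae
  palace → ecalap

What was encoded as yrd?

The word is simply reversed.
Decoding yrd: then reverse → dry.

dry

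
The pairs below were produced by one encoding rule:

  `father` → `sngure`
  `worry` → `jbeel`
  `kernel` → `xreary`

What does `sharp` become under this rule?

funec

Every letter moves 13 places later in the alphabet, wrapping around z→a.
Applying it to sharp: s+13=f, h+13=u, a+13=n, r+13=e, p+13=c.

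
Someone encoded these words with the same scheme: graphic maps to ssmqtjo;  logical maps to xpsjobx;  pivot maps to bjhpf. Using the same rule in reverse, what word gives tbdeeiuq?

hardship

A repeating key of period 2 is used — shifts +12, +1 over and over.
Decoding tbdeeiuq: t−12=h, b−1=a, d−12=r, e−1=d, e−12=s, i−1=h, u−12=i, q−1=p.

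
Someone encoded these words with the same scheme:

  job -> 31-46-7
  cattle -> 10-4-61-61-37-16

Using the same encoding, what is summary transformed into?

j(#10)→31 and o(#15)→46: differences scale by 3, so n = 3·pos + 1. Each letter becomes 3×(its alphabet position, a=1..z=26) + 1.
For summary: s=19→58, u=21→64, m=13→40, m=13→40, a=1→4, r=18→55, y=25→76.

58-64-40-40-4-55-76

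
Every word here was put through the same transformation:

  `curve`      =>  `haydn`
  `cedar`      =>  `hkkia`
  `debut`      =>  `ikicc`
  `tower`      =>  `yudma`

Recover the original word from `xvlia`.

spear

In curve: c→h is +5, u→a is +6, r→y is +7, v→d is +8 — the shift increases by 1 each position. Each letter shifts forward by (position + 5), i.e. 5, 6, 7, … — the shift grows by one for each successive letter.
Reversing it on xvlia: x−5=s, v−6=p, l−7=e, i−8=a, a−9=r.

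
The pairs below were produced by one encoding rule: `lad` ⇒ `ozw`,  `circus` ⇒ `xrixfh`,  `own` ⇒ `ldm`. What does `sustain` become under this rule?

hfhgzrm

Each pair mirrors across the alphabet (l↔o, a↔z, d↔w): positions sum to 25. Each letter is replaced by its mirror in the alphabet: a↔z, b↔y, c↔x, and so on (the Atbash cipher).
For sustain: s↔h, u↔f, s↔h, t↔g, a↔z, i↔r, n↔m.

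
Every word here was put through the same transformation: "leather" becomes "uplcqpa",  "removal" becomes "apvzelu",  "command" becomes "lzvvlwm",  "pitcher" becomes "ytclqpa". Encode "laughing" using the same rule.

ulfpqtwp

The shift depends on letter class: consonant l→u is +9, but vowel e→p is +11. The rule splits by letter class: vowels +11, consonants +9.
On laughing: l(cons)+9=u, a(vowel)+11=l, u(vowel)+11=f, g(cons)+9=p, h(cons)+9=q, i(vowel)+11=t, n(cons)+9=w, g(cons)+9=p.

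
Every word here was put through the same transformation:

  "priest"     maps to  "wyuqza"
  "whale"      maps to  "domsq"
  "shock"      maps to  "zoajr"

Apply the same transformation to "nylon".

The shift depends on letter class: consonant p→w is +7, but vowel i→u is +12. Vowels shift forward by 12 and consonants shift forward by 7.
Applying it to nylon: n(cons)+7=u, y(cons)+7=f, l(cons)+7=s, o(vowel)+12=a, n(cons)+7=u.

ufsau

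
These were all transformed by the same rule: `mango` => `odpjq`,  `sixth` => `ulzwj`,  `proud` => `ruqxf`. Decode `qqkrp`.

The shifts repeat in a cycle of length 2: positions 0,1,… shift by +2, +3, then the pattern repeats.
Decoding qqkrp: q−2=o, q−3=n, k−2=i, r−3=o, p−2=n.

onion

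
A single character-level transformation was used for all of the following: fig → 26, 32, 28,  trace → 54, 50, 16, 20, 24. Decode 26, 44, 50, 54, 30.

forth

f(#6)→26 and i(#9)→32: differences scale by 2, so n = 2·pos + 14. Each letter becomes 2×(its alphabet position, a=1..z=26) + 14.
Decoding 26, 44, 50, 54, 30: 26→(26−14)÷2=6=f, 44→(44−14)÷2=15=o, 50→(50−14)÷2=18=r, 54→(54−14)÷2=20=t, 30→(30−14)÷2=8=h.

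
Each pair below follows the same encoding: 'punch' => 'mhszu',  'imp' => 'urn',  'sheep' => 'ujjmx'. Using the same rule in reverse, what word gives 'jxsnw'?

The output letters match the input read backwards, each shifted +5: punch reversed is hcnup. Two steps: reverse the string, then apply a Caesar shift of +5.
Decoding jxsnw: shift back: j−5=e, x−5=s, s−5=n, n−5=i, w−5=r → esnir; then reverse → rinse.

rinse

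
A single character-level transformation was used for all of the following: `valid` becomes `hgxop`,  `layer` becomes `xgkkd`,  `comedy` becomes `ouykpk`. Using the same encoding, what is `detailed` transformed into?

pkfgoxkp

The shift depends on letter class: consonant v→h is +12, but vowel a→g is +6. Vowels shift forward by 6 and consonants shift forward by 12.
For detailed: d(cons)+12=p, e(vowel)+6=k, t(cons)+12=f, a(vowel)+6=g, i(vowel)+6=o, l(cons)+12=x, e(vowel)+6=k, d(cons)+12=p.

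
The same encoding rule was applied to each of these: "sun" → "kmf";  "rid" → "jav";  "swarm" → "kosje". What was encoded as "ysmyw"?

gauge

Compare letters: s→k is +18, u→m is +18, n→f is +18 — a constant shift. Every letter moves 18 places later in the alphabet, wrapping around z→a.
Undoing it on ysmyw: y−18=g, s−18=a, m−18=u, y−18=g, w−18=e.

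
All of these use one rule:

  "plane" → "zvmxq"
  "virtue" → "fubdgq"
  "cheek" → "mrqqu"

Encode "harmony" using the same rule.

rmbwaxi

The shift depends on letter class: consonant p→z is +10, but vowel a→m is +12. Vowels shift forward by 12 and consonants shift forward by 10.
On harmony: h(cons)+10=r, a(vowel)+12=m, r(cons)+10=b, m(cons)+10=w, o(vowel)+12=a, n(cons)+10=x, y(cons)+10=i.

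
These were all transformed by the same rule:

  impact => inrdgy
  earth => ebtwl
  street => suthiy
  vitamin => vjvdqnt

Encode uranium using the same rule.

uscqmzs

Letter i (0-indexed) is shifted by i+0, so successive shifts are 0, 1, 2, ….
On uranium: u+0=u, r+1=s, a+2=c, n+3=q, i+4=m, u+5=z, m+6=s.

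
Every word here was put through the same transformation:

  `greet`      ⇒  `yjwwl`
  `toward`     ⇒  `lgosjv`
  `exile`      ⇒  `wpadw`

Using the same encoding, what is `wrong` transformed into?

This is a Caesar cipher with shift 18.
Applying it to wrong: w+18=o, r+18=j, o+18=g, n+18=f, g+18=y.

ojgfy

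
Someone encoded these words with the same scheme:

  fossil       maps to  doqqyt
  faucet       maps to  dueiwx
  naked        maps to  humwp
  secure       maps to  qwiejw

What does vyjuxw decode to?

f(5)→d(3) and o(14)→o(14) fit y≡7x+20 (mod 26); the inverse of 7 mod 26 is 15. This is an affine cipher: with a=0,…,z=25, each position x becomes (7x+20) mod 26.
Reversing it on vyjuxw: v(21)→15·(21−20)≡15=p; y(24)→15·(24−20)≡8=i; j(9)→15·(9−20)≡17=r; u(20)→15·(20−20)≡0=a; x(23)→15·(23−20)≡19=t; w(22)→15·(22−20)≡4=e (all mod 26).

pirate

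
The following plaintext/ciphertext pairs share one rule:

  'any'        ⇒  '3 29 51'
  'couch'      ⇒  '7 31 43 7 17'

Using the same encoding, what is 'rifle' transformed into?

a(#1)→3 and n(#14)→29: differences scale by 2, so n = 2·pos + 1. With a=1..z=26, the number is 2·pos + 1.
Applying it to rifle: r=18→37, i=9→19, f=6→13, l=12→25, e=5→11.

37 19 13 25 11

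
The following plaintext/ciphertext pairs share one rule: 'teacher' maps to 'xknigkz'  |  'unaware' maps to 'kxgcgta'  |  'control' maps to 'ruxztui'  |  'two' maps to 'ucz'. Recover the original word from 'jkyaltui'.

The output letters match the input read backwards, each shifted +6: teacher reversed is rehcaet. Read the word backwards and shift each letter +6.
Decoding jkyaltui: shift back: j−6=d, k−6=e, y−6=s, a−6=u, l−6=f, t−6=n, u−6=o, i−6=c → desufnoc; then reverse → confused.

confused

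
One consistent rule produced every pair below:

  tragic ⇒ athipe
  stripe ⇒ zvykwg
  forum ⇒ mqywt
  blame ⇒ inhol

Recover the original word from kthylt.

Shifts by position in tragic: pos 0: t→a (+7), pos 1: r→t (+2), pos 2: a→h (+7), pos 3: g→i (+2) — repeating every 2. A repeating key of period 2 is used — shifts +7, +2 over and over.
Undoing it on kthylt: k−7=d, t−2=r, h−7=a, y−2=w, l−7=e, t−2=r.

drawer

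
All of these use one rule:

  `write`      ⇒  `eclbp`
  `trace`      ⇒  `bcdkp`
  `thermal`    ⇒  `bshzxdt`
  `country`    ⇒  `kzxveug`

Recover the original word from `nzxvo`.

found

Shifts by position in write: pos 0: w→e (+8), pos 1: r→c (+11), pos 2: i→l (+3), pos 3: t→b (+8), pos 4: e→p (+11) — repeating every 3. A repeating key of period 3 is used — shifts +8, +11, +3 over and over.
Decoding nzxvo: n−8=f, z−11=o, x−3=u, v−8=n, o−11=d.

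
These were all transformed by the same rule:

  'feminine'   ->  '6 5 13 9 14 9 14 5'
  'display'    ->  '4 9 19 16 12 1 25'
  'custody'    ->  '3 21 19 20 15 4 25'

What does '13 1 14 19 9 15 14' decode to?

mansion

f is letter #6 and maps to 6: an offset of 0. Each letter is replaced by its alphabet position (a=1, b=2, …, z=26).
Decoding 13 1 14 19 9 15 14: 13=m, 1=a, 14=n, 19=s, 9=i, 15=o, 14=n.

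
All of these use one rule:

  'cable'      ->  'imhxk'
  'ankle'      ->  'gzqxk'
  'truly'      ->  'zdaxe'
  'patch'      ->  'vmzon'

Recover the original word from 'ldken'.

fresh

Shifts by position in cable: pos 0: c→i (+6), pos 1: a→m (+12), pos 2: b→h (+6), pos 3: l→x (+12) — repeating every 2. A repeating key of period 2 is used — shifts +6, +12 over and over.
Reversing it on ldken: l−6=f, d−12=r, k−6=e, e−12=s, n−6=h.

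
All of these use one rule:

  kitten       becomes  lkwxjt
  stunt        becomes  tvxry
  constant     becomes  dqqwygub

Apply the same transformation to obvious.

pdymtaz

In kitten: k→l is +1, i→k is +2, t→w is +3, t→x is +4 — the shift increases by 1 each position. The shift increases by 1 at each position, starting from +1: 1, 2, 3, ….
For obvious: o+1=p, b+2=d, v+3=y, i+4=m, o+5=t, u+6=a, s+7=z.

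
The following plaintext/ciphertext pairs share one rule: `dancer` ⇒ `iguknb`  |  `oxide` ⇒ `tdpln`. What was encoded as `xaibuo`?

Letter i (0-indexed) is shifted by i+5, so successive shifts are 5, 6, 7, ….
Reversing it on xaibuo: x−5=s, a−6=u, i−7=b, b−8=t, u−9=l, o−10=e.

subtle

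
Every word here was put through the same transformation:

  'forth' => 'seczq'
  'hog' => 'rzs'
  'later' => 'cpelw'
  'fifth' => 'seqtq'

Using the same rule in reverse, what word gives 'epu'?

jet

The output letters match the input read backwards, each shifted +11: forth reversed is htrof. The word is reversed, then every letter is shifted forward by 11.
Undoing it on epu: shift back: e−11=t, p−11=e, u−11=j → tej; then reverse → jet.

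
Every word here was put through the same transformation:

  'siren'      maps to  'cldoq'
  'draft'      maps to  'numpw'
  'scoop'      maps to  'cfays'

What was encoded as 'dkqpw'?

The shifts repeat in a cycle of length 3: positions 0,1,… shift by +10, +3, +12, then the pattern repeats.
Decoding dkqpw: d−10=t, k−3=h, q−12=e, p−10=f, w−3=t.

theft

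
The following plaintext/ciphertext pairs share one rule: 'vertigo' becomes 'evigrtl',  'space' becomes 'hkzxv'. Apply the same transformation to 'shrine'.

Each letter is replaced by its mirror in the alphabet: a↔z, b↔y, c↔x, and so on (the Atbash cipher).
On shrine: s↔h, h↔s, r↔i, i↔r, n↔m, e↔v.

hsirmv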